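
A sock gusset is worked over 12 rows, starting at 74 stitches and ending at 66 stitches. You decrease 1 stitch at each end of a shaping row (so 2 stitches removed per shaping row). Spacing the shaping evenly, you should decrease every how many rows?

Decrease every 3rd row.

Stitches to remove: |66 − 74| = 8.
Shaping rows needed: 8 / 2 = 4.
12 rows / 4 = every 3 rows.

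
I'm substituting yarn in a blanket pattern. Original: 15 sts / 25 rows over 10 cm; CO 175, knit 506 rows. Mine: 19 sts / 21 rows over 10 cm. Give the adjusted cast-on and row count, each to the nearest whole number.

Cast on 222 stitches; work 425 rows.

Stitches: 175 × 19/15 = 221.67 → 222.
Rows: 506 × 21/25 = 425.04 → 425.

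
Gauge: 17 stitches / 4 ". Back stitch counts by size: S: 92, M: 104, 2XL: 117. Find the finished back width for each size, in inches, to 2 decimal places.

S 21.65 inches; M 24.47 inches; 2XL 27.53 inches.

17/4 = 4.25 sts per in.
S: 92 / 4.25 = 21.647 → 21.65 in.
M: 104 / 4.25 = 24.471 → 24.47 in.
2XL: 117 / 4.25 = 27.529 → 27.53 in.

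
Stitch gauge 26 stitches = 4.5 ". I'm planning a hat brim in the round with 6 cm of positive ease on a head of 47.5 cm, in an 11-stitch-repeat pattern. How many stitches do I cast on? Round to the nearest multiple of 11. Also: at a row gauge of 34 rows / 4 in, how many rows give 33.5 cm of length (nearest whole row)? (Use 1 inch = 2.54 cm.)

Finished = 47.5 + 6 = 53.5 cm.
53.5 cm × 1/2.54 = 21.06 inches.
26/4.5 = 5.778 sts per in; 21.06 × 5.778 = 121.70 sts.
Nearest multiple of 11 → 121.
33.5 cm = 13.19 inches; × 8.5 = 112.11 → 112 rows.

Cast on 121 stitches; work 112 rows.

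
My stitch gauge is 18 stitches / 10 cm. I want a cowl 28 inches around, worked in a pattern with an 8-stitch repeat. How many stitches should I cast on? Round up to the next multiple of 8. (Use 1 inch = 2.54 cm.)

28 in = 28 × 2.54 = 71.12 cm.
18 / 10 = 1.8 sts/cm.
71.12 × 1.8 = 128.02 sts.
→ 136.

CO 136 sts.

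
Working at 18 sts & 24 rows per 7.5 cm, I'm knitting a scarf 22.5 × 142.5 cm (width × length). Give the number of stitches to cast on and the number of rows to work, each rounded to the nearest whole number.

Cast on 54 stitches and work 456 rows.

Stitch gauge = 18/7.5 = 2.4 sts/cm; 22.5 × 2.4 = 54.00 → 54 sts.
Row gauge = 24/7.5 = 3.2 rows/cm; 142.5 × 3.2 = 456.00 → 456 rows.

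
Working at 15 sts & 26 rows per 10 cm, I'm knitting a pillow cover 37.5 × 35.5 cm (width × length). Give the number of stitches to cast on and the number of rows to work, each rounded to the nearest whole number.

Cast on 56 stitches and work 92 rows.

Stitch gauge = 15/10 = 1.5 sts/cm; 37.5 × 1.5 = 56.25 → 56 sts.
Row gauge = 26/10 = 2.6 rows/cm; 35.5 × 2.6 = 92.30 → 92 rows.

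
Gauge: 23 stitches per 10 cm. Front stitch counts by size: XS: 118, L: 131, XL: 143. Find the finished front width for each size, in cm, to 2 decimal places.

23/10 = 2.3 sts per cm.
XS: 118 / 2.3 = 51.304 → 51.30 cm.
L: 131 / 2.3 = 56.957 → 56.96 cm.
XL: 143 / 2.3 = 62.174 → 62.17 cm.

XS 51.30 cm; L 56.96 cm; XL 62.17 cm.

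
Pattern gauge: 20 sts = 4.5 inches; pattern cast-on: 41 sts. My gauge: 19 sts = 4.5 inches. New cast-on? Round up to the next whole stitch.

Cast on 39 stitches.

Scale factor = 19 / 20 = 0.950.
41 × 19 / 20 = 38.95 sts.
→ 39 sts.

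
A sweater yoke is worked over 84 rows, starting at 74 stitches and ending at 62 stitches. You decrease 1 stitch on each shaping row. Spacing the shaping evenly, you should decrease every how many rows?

Stitches to remove: |62 − 74| = 12.
Shaping rows needed: 12 / 1 = 12.
84 rows / 12 = every 7 rows.

Decrease every 7th row.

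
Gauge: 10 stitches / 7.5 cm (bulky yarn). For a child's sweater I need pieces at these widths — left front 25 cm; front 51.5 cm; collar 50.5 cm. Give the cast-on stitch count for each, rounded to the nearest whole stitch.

left front 33; front 69; collar 67.

Rate = 10/7.5 = 1.333 sts per cm.
left front: 25 × 1.333 = 33.33 → 33.
front: 51.5 × 1.333 = 68.67 → 69.
collar: 50.5 × 1.333 = 67.33 → 67.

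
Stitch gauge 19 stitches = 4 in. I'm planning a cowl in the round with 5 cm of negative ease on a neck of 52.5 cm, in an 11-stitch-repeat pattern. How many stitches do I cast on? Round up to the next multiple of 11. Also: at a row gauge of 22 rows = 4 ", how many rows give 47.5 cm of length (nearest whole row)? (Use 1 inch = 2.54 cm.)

Finished = 52.5 − 5 = 47.5 cm.
47.5 cm × 1/2.54 = 18.70 inches.
19/4 = 4.75 sts per in; 18.70 × 4.75 = 88.83 sts.
Next multiple of 11 → 99.
47.5 cm = 18.70 inches; × 5.5 = 102.85 → 103 rows.

Cast on 99 stitches; work 103 rows.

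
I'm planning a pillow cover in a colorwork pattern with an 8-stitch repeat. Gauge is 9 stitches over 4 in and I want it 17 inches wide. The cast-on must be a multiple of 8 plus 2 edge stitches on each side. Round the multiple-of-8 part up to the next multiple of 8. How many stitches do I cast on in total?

44 stitches.

9 / 4 = 2.25 sts per inch.
17 × 2.25 = 38.25 sts.
Less 4 edge sts → 34.25 for the repeat.
Next multiple of 8: 40.
Add back 4 edge sts → 44.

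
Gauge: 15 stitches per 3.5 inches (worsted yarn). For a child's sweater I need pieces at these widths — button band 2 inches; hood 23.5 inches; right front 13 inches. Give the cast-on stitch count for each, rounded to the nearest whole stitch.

Rate = 15/3.5 = 4.286 sts per in.
button band: 2 × 4.286 = 8.57 → 9.
hood: 23.5 × 4.286 = 100.71 → 101.
right front: 13 × 4.286 = 55.71 → 56.

button band 9; hood 101; right front 56.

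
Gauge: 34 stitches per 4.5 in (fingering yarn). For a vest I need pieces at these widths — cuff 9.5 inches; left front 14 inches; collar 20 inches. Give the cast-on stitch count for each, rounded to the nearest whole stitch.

Rate = 34/4.5 = 7.556 sts per in.
cuff: 9.5 × 7.556 = 71.78 → 72.
left front: 14 × 7.556 = 105.78 → 106.
collar: 20 × 7.556 = 151.11 → 151.

cuff 72; left front 106; collar 151.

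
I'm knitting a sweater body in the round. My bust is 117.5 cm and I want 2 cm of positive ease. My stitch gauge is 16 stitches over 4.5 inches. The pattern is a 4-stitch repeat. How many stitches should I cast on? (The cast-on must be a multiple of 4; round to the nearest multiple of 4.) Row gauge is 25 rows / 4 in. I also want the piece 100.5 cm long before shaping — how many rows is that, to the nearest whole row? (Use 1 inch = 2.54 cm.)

Finished = 117.5 + 2 = 119.5 cm.
119.5 cm × 1/2.54 = 47.05 inches.
16/4.5 = 3.556 sts per in; 47.05 × 3.556 = 167.28 sts.
Nearest multiple of 4 → 168.
100.5 cm = 39.57 inches; × 6.25 = 247.29 → 247 rows.

Cast on 168 stitches; work 247 rows.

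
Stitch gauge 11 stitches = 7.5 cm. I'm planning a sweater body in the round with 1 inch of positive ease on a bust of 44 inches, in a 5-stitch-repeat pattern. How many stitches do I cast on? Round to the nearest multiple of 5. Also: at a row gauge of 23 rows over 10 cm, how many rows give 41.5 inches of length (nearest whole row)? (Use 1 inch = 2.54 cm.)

Cast on 170 stitches; work 242 rows.

Finished = 44 + 1 = 45 inches.
45 inches × 2.54 = 114.30 cm.
11/7.5 = 1.467 sts per cm; 114.30 × 1.467 = 167.64 sts.
Nearest multiple of 5 → 170.
41.5 inches = 105.41 cm; × 2.3 = 242.44 → 242 rows.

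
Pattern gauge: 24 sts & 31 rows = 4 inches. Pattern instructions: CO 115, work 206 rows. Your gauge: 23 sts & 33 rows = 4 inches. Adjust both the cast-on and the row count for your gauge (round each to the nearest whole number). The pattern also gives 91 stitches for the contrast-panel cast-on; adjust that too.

Cast on 110 stitches; work 219 rows; contrast-panel cast-on 87 stitches.

Stitches: 115 × 23/24 = 110.21 → 110.
Rows: 206 × 33/31 = 219.29 → 219.
contrast-panel cast-on: 91 × 23/24 = 87.21 → 87.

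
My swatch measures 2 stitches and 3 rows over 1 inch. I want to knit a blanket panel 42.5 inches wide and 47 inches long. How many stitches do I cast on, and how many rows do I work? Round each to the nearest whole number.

Stitch gauge = 2/1 = 2 sts/in; 42.5 × 2 = 85.00 → 85 sts.
Row gauge = 3/1 = 3 rows/in; 47 × 3 = 141.00 → 141 rows.

Cast on 85 stitches and work 141 rows.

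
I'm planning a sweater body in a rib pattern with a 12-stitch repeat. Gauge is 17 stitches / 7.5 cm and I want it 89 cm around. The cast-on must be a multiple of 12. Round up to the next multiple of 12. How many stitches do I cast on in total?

17 / 7.5 = 2.267 sts per cm.
89 × 2.267 = 201.73 sts.
Next multiple of 12: 204.

CO 204 sts.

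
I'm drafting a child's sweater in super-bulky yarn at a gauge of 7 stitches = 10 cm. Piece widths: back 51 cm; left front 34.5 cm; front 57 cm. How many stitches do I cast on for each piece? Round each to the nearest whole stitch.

Rate = 7/10 = 0.7 sts per cm.
back: 51 × 0.7 = 35.70 → 36.
left front: 34.5 × 0.7 = 24.15 → 24.
front: 57 × 0.7 = 39.90 → 40.

back 36; left front 24; front 40.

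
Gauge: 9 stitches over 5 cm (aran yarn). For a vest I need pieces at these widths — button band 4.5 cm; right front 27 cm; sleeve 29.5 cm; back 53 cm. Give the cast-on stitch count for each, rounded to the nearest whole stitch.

button band 8; right front 49; sleeve 53; back 95.

Rate = 9/5 = 1.8 sts per cm.
button band: 4.5 × 1.8 = 8.10 → 8.
right front: 27 × 1.8 = 48.60 → 49.
sleeve: 29.5 × 1.8 = 53.10 → 53.
back: 53 × 1.8 = 95.40 → 95.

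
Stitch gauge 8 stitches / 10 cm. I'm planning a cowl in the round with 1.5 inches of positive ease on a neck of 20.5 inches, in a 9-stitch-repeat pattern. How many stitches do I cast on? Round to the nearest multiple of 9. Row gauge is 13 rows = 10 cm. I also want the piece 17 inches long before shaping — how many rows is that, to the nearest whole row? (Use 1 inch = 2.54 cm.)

Cast on 45 stitches; work 56 rows.

Finished = 20.5 + 1.5 = 22 inches.
22 inches × 2.54 = 55.88 cm.
8/10 = 0.8 sts per cm; 55.88 × 0.8 = 44.70 sts.
Nearest multiple of 9 → 45.
17 inches = 43.18 cm; × 1.3 = 56.13 → 56 rows.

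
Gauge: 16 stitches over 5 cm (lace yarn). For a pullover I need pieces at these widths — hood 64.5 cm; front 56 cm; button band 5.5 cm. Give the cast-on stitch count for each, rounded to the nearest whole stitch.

Rate = 16/5 = 3.2 sts per cm.
hood: 64.5 × 3.2 = 206.40 → 206.
front: 56 × 3.2 = 179.20 → 179.
button band: 5.5 × 3.2 = 17.60 → 18.

hood 206; front 179; button band 18.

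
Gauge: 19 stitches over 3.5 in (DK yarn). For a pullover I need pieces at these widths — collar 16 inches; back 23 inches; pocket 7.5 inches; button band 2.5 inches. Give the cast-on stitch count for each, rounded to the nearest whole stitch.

collar 87; back 125; pocket 41; button band 14.

Rate = 19/3.5 = 5.429 sts per in.
collar: 16 × 5.429 = 86.86 → 87.
back: 23 × 5.429 = 124.86 → 125.
pocket: 7.5 × 5.429 = 40.71 → 41.
button band: 2.5 × 5.429 = 13.57 → 14.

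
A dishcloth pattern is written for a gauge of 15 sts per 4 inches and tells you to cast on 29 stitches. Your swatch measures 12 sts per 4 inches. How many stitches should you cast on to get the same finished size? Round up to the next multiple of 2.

Scale factor = 12 / 15 = 0.800.
29 × 12 / 15 = 23.20 sts.
→ 24 sts.

CO 24 sts.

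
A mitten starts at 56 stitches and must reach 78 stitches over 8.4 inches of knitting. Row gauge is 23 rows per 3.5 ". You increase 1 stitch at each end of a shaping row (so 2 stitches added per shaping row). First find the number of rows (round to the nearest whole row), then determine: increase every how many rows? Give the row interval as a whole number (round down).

Rows = 8.4 × 6.571 = 55.2 → 55 rows.
Stitches to add: 22 → 11 shaping rows (at 2 st each).
55 / 11 = 5.00 → every 5 rows.

Increase every 5th row.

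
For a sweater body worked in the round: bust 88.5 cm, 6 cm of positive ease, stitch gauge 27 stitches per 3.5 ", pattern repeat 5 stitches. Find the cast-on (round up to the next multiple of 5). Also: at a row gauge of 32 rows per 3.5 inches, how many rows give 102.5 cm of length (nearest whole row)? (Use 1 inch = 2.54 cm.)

Cast on 290 stitches; work 369 rows.

Finished = 88.5 + 6 = 94.5 cm.
94.5 cm × 1/2.54 = 37.20 inches.
27/3.5 = 7.714 sts per in; 37.20 × 7.714 = 287.01 sts.
Next multiple of 5 → 290.
102.5 cm = 40.35 inches; × 9.143 = 368.95 → 369 rows.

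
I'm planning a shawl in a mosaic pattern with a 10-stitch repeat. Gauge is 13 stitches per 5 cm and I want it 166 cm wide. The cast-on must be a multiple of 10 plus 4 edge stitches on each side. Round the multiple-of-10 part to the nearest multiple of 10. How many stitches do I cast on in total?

Cast on 428 stitches.

13 / 5 = 2.6 sts per cm.
166 × 2.6 = 431.60 sts.
Less 8 edge sts → 423.60 for the repeat.
Nearest multiple of 10: 420.
Add back 8 edge sts → 428.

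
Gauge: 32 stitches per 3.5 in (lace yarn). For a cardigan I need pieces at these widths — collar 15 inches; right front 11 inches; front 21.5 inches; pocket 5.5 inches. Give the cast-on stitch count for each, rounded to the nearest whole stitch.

collar 137; right front 101; front 197; pocket 50.

Rate = 32/3.5 = 9.143 sts per in.
collar: 15 × 9.143 = 137.14 → 137.
right front: 11 × 9.143 = 100.57 → 101.
front: 21.5 × 9.143 = 196.57 → 197.
pocket: 5.5 × 9.143 = 50.29 → 50.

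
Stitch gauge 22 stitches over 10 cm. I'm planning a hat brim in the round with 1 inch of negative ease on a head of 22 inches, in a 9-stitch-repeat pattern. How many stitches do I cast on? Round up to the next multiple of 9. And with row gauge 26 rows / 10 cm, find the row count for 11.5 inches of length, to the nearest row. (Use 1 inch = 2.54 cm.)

Cast on 126 stitches; work 76 rows.

Finished = 22 − 1 = 21 inches.
21 inches × 2.54 = 53.34 cm.
22/10 = 2.2 sts per cm; 53.34 × 2.2 = 117.35 sts.
Next multiple of 9 → 126.
11.5 inches = 29.21 cm; × 2.6 = 75.95 → 76 rows.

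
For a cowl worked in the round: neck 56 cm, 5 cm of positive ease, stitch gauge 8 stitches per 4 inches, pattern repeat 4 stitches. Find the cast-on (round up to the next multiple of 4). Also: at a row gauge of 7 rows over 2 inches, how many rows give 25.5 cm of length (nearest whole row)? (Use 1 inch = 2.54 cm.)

Finished = 56 + 5 = 61 cm.
61 cm × 1/2.54 = 24.02 inches.
8/4 = 2 sts per in; 24.02 × 2 = 48.03 sts.
Next multiple of 4 → 52.
25.5 cm = 10.04 inches; × 3.5 = 35.14 → 35 rows.

Cast on 52 stitches; work 35 rows.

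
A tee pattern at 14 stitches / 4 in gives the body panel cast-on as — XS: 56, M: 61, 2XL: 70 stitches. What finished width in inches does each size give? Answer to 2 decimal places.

XS 16.00 inches; M 17.43 inches; 2XL 20.00 inches.

14/4 = 3.5 sts per in.
XS: 56 / 3.5 = 16.000 → 16.00 in.
M: 61 / 3.5 = 17.429 → 17.43 in.
2XL: 70 / 3.5 = 20.000 → 20.00 in.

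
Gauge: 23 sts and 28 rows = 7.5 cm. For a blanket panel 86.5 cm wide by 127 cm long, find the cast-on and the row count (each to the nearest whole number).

Cast on 265 stitches and work 474 rows.

Stitch gauge = 23/7.5 = 3.067 sts/cm; 86.5 × 3.067 = 265.27 → 265 sts.
Row gauge = 28/7.5 = 3.733 rows/cm; 127 × 3.733 = 474.13 → 474 rows.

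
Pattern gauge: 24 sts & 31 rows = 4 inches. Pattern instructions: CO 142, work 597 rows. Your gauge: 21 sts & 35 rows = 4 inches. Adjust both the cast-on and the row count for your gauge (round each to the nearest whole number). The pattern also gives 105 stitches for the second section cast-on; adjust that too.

Cast on 124 stitches; work 674 rows; second section cast-on 92 stitches.

Stitches: 142 × 21/24 = 124.25 → 124.
Rows: 597 × 35/31 = 674.03 → 674.
second section cast-on: 105 × 21/24 = 91.88 → 92.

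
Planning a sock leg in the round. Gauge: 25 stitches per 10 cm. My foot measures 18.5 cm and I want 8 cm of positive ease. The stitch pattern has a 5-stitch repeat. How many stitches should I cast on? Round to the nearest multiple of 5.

CO 65 sts.

Finished = 18.5 + 8 = 26.5 cm.
25 / 10 = 2.5 sts/cm.
26.5 × 2.5 = 66.25 sts.
Nearest multiple of 5: 65.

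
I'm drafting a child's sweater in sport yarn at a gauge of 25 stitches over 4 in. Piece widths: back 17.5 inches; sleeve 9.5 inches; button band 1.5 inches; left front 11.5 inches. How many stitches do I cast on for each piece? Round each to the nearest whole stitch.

back 109; sleeve 59; button band 9; left front 72.

Rate = 25/4 = 6.25 sts per in.
back: 17.5 × 6.25 = 109.38 → 109.
sleeve: 9.5 × 6.25 = 59.38 → 59.
button band: 1.5 × 6.25 = 9.38 → 9.
left front: 11.5 × 6.25 = 71.88 → 72.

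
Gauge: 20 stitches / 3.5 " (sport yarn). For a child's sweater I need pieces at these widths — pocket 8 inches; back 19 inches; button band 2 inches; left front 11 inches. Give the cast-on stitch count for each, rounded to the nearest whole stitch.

pocket 46; back 109; button band 11; left front 63.

Rate = 20/3.5 = 5.714 sts per in.
pocket: 8 × 5.714 = 45.71 → 46.
back: 19 × 5.714 = 108.57 → 109.
button band: 2 × 5.714 = 11.43 → 11.
left front: 11 × 5.714 = 62.86 → 63.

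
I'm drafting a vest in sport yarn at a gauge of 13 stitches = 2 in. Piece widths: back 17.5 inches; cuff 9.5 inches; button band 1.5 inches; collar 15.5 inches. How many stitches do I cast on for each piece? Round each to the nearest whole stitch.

back 114; cuff 62; button band 10; collar 101.

Rate = 13/2 = 6.5 sts per in.
back: 17.5 × 6.5 = 113.75 → 114.
cuff: 9.5 × 6.5 = 61.75 → 62.
button band: 1.5 × 6.5 = 9.75 → 10.
collar: 15.5 × 6.5 = 100.75 → 101.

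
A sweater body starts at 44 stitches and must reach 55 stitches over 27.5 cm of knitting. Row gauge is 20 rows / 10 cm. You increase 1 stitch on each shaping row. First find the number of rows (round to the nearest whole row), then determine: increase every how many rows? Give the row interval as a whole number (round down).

Rows = 27.5 × 2 = 55.0 → 55 rows.
Stitches to add: 11 → 11 shaping rows (at 1 st each).
55 / 11 = 5.00 → every 5 rows.

Increase every 5th row.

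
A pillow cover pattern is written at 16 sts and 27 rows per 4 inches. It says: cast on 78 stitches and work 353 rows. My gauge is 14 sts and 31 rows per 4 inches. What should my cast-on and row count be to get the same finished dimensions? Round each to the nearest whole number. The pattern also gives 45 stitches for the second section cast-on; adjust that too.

Cast on 68 stitches; work 405 rows; second section cast-on 39 stitches.

Stitches: 78 × 14/16 = 68.25 → 68.
Rows: 353 × 31/27 = 405.30 → 405.
second section cast-on: 45 × 14/16 = 39.38 → 39.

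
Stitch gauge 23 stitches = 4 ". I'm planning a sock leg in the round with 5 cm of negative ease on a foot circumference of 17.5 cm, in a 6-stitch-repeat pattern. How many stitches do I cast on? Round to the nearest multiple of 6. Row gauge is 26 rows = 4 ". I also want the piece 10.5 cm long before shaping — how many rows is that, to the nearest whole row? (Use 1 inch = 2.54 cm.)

Cast on 30 stitches; work 27 rows.

Finished = 17.5 − 5 = 12.5 cm.
12.5 cm × 1/2.54 = 4.92 inches.
23/4 = 5.75 sts per in; 4.92 × 5.75 = 28.30 sts.
Nearest multiple of 6 → 30.
10.5 cm = 4.13 inches; × 6.5 = 26.87 → 27 rows.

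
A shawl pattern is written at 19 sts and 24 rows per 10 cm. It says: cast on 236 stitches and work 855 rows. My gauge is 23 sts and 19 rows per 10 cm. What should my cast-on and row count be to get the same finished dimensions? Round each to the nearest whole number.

Stitches: 236 × 23/19 = 285.68 → 286.
Rows: 855 × 19/24 = 676.88 → 677.

Cast on 286 stitches; work 677 rows.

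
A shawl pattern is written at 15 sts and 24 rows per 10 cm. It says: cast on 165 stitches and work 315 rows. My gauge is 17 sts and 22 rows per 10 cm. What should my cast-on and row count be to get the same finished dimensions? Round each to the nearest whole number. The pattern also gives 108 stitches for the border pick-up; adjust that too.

Stitches: 165 × 17/15 = 187.00 → 187.
Rows: 315 × 22/24 = 288.75 → 289.
border pick-up: 108 × 17/15 = 122.40 → 122.

Cast on 187 stitches; work 289 rows; border pick-up 122 stitches.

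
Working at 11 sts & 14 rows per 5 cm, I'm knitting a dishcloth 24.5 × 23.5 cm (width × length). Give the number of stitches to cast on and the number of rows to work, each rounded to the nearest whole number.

Cast on 54 stitches and work 66 rows.

Stitch gauge = 11/5 = 2.2 sts/cm; 24.5 × 2.2 = 53.90 → 54 sts.
Row gauge = 14/5 = 2.8 rows/cm; 23.5 × 2.8 = 65.80 → 66 rows.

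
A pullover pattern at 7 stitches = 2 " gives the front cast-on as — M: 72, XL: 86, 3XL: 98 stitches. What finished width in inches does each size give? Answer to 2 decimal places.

7/2 = 3.5 sts per in.
M: 72 / 3.5 = 20.571 → 20.57 in.
XL: 86 / 3.5 = 24.571 → 24.57 in.
3XL: 98 / 3.5 = 28.000 → 28.00 in.

M 20.57 inches; XL 24.57 inches; 3XL 28.00 inches.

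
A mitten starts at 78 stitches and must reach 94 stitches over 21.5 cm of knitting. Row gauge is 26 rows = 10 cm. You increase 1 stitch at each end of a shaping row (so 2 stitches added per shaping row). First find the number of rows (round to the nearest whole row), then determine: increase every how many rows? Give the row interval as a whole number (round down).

Increase every 7th row.

Rows = 21.5 × 2.6 = 55.9 → 56 rows.
Stitches to add: 16 → 8 shaping rows (at 2 st each).
56 / 8 = 7.00 → every 7 rows.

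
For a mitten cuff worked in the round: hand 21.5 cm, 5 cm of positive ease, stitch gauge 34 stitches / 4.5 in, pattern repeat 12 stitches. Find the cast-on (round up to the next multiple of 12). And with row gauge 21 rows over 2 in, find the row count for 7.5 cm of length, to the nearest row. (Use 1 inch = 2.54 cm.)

Finished = 21.5 + 5 = 26.5 cm.
26.5 cm × 1/2.54 = 10.43 inches.
34/4.5 = 7.556 sts per in; 10.43 × 7.556 = 78.83 sts.
Next multiple of 12 → 84.
7.5 cm = 2.95 inches; × 10.5 = 31.00 → 31 rows.

Cast on 84 stitches; work 31 rows.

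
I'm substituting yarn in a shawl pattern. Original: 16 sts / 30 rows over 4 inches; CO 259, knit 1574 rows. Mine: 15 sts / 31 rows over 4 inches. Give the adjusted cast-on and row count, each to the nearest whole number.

Stitches: 259 × 15/16 = 242.81 → 243.
Rows: 1574 × 31/30 = 1626.47 → 1626.

Cast on 243 stitches; work 1626 rows.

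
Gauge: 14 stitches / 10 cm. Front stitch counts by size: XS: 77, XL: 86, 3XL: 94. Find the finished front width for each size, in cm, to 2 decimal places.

14/10 = 1.4 sts per cm.
XS: 77 / 1.4 = 55.000 → 55.00 cm.
XL: 86 / 1.4 = 61.429 → 61.43 cm.
3XL: 94 / 1.4 = 67.143 → 67.14 cm.

XS 55.00 cm; XL 61.43 cm; 3XL 67.14 cm.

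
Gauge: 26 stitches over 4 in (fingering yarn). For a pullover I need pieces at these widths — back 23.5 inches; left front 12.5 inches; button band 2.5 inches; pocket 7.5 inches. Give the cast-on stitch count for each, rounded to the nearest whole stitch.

back 153; left front 81; button band 16; pocket 49.

Rate = 26/4 = 6.5 sts per in.
back: 23.5 × 6.5 = 152.75 → 153.
left front: 12.5 × 6.5 = 81.25 → 81.
button band: 2.5 × 6.5 = 16.25 → 16.
pocket: 7.5 × 6.5 = 48.75 → 49.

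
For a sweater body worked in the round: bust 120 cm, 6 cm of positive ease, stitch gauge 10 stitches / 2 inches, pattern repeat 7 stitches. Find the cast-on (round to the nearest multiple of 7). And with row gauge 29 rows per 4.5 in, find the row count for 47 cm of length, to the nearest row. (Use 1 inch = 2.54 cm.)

Cast on 245 stitches; work 119 rows.

Finished = 120 + 6 = 126 cm.
126 cm × 1/2.54 = 49.61 inches.
10/2 = 5 sts per in; 49.61 × 5 = 248.03 sts.
Nearest multiple of 7 → 245.
47 cm = 18.50 inches; × 6.444 = 119.25 → 119 rows.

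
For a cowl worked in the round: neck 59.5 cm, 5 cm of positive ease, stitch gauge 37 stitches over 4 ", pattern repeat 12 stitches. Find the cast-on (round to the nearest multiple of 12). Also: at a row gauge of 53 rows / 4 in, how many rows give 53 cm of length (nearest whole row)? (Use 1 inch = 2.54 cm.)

Cast on 240 stitches; work 276 rows.

Finished = 59.5 + 5 = 64.5 cm.
64.5 cm × 1/2.54 = 25.39 inches.
37/4 = 9.25 sts per in; 25.39 × 9.25 = 234.89 sts.
Nearest multiple of 12 → 240.
53 cm = 20.87 inches; × 13.25 = 276.48 → 276 rows.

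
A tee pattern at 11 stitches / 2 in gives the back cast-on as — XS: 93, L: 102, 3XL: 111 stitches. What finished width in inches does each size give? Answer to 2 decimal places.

XS 16.91 inches; L 18.55 inches; 3XL 20.18 inches.

11/2 = 5.5 sts per in.
XS: 93 / 5.5 = 16.909 → 16.91 in.
L: 102 / 5.5 = 18.545 → 18.55 in.
3XL: 111 / 5.5 = 20.182 → 20.18 in.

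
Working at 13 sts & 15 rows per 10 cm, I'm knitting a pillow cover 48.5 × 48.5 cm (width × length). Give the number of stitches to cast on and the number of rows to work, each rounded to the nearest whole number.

Stitch gauge = 13/10 = 1.3 sts/cm; 48.5 × 1.3 = 63.05 → 63 sts.
Row gauge = 15/10 = 1.5 rows/cm; 48.5 × 1.5 = 72.75 → 73 rows.

Cast on 63 stitches and work 73 rows.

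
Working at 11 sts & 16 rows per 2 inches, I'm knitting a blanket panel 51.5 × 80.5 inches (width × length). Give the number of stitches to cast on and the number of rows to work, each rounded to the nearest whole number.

Cast on 283 stitches and work 644 rows.

Stitch gauge = 11/2 = 5.5 sts/in; 51.5 × 5.5 = 283.25 → 283 sts.
Row gauge = 16/2 = 8 rows/in; 80.5 × 8 = 644.00 → 644 rows.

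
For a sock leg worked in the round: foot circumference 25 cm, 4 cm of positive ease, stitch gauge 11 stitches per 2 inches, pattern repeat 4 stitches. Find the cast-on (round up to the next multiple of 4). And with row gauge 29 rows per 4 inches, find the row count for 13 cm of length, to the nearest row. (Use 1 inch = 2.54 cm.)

Cast on 64 stitches; work 37 rows.

Finished = 25 + 4 = 29 cm.
29 cm × 1/2.54 = 11.42 inches.
11/2 = 5.5 sts per in; 11.42 × 5.5 = 62.80 sts.
Next multiple of 4 → 64.
13 cm = 5.12 inches; × 7.25 = 37.11 → 37 rows.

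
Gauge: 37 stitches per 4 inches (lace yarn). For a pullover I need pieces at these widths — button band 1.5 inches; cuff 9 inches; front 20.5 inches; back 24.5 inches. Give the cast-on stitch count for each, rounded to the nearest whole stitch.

button band 14; cuff 83; front 190; back 227.

Rate = 37/4 = 9.25 sts per in.
button band: 1.5 × 9.25 = 13.88 → 14.
cuff: 9 × 9.25 = 83.25 → 83.
front: 20.5 × 9.25 = 189.62 → 190.
back: 24.5 × 9.25 = 226.62 → 227.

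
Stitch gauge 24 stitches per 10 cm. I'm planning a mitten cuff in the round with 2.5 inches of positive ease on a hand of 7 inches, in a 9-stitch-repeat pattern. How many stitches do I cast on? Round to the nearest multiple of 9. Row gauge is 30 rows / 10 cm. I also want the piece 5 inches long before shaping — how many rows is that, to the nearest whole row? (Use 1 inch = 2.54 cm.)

Cast on 54 stitches; work 38 rows.

Finished = 7 + 2.5 = 9.5 inches.
9.5 inches × 2.54 = 24.13 cm.
24/10 = 2.4 sts per cm; 24.13 × 2.4 = 57.91 sts.
Nearest multiple of 9 → 54.
5 inches = 12.70 cm; × 3 = 38.10 → 38 rows.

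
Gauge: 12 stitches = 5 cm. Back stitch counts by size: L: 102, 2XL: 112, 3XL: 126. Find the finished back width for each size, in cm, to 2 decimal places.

12/5 = 2.4 sts per cm.
L: 102 / 2.4 = 42.500 → 42.50 cm.
2XL: 112 / 2.4 = 46.667 → 46.67 cm.
3XL: 126 / 2.4 = 52.500 → 52.50 cm.

L 42.50 cm; 2XL 46.67 cm; 3XL 52.50 cm.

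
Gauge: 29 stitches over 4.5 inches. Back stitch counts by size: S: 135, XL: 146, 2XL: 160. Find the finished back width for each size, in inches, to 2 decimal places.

S 20.95 inches; XL 22.66 inches; 2XL 24.83 inches.

29/4.5 = 6.444 sts per in.
S: 135 / 6.444 = 20.948 → 20.95 in.
XL: 146 / 6.444 = 22.655 → 22.66 in.
2XL: 160 / 6.444 = 24.828 → 24.83 in.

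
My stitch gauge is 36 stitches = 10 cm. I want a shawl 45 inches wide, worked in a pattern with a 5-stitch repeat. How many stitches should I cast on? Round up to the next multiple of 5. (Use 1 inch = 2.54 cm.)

415 stitches.

45 in = 45 × 2.54 = 114.30 cm.
36 / 10 = 3.6 sts/cm.
114.30 × 3.6 = 411.48 sts.
→ 415.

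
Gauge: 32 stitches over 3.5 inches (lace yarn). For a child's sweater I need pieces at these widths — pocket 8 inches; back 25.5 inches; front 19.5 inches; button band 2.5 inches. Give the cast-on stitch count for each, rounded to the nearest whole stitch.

Rate = 32/3.5 = 9.143 sts per in.
pocket: 8 × 9.143 = 73.14 → 73.
back: 25.5 × 9.143 = 233.14 → 233.
front: 19.5 × 9.143 = 178.29 → 178.
button band: 2.5 × 9.143 = 22.86 → 23.

pocket 73; back 233; front 178; button band 23.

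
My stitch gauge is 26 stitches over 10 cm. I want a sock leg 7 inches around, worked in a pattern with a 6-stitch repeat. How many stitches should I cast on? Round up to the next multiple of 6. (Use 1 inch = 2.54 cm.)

48 stitches.

7 in = 7 × 2.54 = 17.78 cm.
26 / 10 = 2.6 sts/cm.
17.78 × 2.6 = 46.23 sts.
→ 48.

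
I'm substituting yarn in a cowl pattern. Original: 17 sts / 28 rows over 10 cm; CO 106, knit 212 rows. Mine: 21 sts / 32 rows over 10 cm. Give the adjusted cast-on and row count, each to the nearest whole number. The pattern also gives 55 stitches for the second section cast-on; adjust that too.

Stitches: 106 × 21/17 = 130.94 → 131.
Rows: 212 × 32/28 = 242.29 → 242.
second section cast-on: 55 × 21/17 = 67.94 → 68.

Cast on 131 stitches; work 242 rows; second section cast-on 68 stitches.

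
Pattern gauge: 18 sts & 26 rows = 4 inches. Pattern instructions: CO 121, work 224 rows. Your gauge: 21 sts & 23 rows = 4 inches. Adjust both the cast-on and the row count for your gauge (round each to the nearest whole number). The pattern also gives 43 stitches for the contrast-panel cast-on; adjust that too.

Cast on 141 stitches; work 198 rows; contrast-panel cast-on 50 stitches.

Stitches: 121 × 21/18 = 141.17 → 141.
Rows: 224 × 23/26 = 198.15 → 198.
contrast-panel cast-on: 43 × 21/18 = 50.17 → 50.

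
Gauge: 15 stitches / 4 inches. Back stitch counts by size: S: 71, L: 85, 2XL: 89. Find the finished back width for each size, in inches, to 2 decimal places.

S 18.93 inches; L 22.67 inches; 2XL 23.73 inches.

15/4 = 3.75 sts per in.
S: 71 / 3.75 = 18.933 → 18.93 in.
L: 85 / 3.75 = 22.667 → 22.67 in.
2XL: 89 / 3.75 = 23.733 → 23.73 in.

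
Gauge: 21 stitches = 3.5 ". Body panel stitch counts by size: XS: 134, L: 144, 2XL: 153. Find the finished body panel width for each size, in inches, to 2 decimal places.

XS 22.33 inches; L 24.00 inches; 2XL 25.50 inches.

21/3.5 = 6 sts per in.
XS: 134 / 6 = 22.333 → 22.33 in.
L: 144 / 6 = 24.000 → 24.00 in.
2XL: 153 / 6 = 25.500 → 25.50 in.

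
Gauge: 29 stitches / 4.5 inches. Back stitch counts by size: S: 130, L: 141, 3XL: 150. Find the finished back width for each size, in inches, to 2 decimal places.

29/4.5 = 6.444 sts per in.
S: 130 / 6.444 = 20.172 → 20.17 in.
L: 141 / 6.444 = 21.879 → 21.88 in.
3XL: 150 / 6.444 = 23.276 → 23.28 in.

S 20.17 inches; L 21.88 inches; 3XL 23.28 inches.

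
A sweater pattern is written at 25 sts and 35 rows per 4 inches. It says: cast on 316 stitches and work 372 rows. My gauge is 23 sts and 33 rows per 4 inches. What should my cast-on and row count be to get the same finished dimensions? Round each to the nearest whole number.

Cast on 291 stitches; work 351 rows.

Stitches: 316 × 23/25 = 290.72 → 291.
Rows: 372 × 33/35 = 350.74 → 351.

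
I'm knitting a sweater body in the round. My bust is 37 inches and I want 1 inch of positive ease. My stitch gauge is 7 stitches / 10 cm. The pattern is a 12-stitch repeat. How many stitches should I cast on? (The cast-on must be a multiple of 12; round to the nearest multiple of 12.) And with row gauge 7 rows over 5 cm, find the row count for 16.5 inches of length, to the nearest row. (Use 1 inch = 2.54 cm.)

Cast on 72 stitches; work 59 rows.

Finished = 37 + 1 = 38 inches.
38 inches × 2.54 = 96.52 cm.
7/10 = 0.7 sts per cm; 96.52 × 0.7 = 67.56 sts.
Nearest multiple of 12 → 72.
16.5 inches = 41.91 cm; × 1.4 = 58.67 → 59 rows.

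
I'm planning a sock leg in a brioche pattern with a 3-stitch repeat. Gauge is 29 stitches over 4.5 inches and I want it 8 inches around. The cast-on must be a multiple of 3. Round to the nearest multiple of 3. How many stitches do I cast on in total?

29 / 4.5 = 6.444 sts per inch.
8 × 6.444 = 51.56 sts.
Nearest multiple of 3: 51.

Cast on 51 stitches.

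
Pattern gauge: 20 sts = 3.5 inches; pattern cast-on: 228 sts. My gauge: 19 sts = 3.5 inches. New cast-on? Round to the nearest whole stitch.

Scale factor = 19 / 20 = 0.950.
228 × 19 / 20 = 216.60 sts.
→ 217 sts.

217 stitches.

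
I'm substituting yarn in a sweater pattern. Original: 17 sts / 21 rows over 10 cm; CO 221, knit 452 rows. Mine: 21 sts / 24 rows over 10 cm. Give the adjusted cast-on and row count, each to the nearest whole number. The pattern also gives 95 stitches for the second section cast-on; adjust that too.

Cast on 273 stitches; work 517 rows; second section cast-on 117 stitches.

Stitches: 221 × 21/17 = 273.00 → 273.
Rows: 452 × 24/21 = 516.57 → 517.
second section cast-on: 95 × 21/17 = 117.35 → 117.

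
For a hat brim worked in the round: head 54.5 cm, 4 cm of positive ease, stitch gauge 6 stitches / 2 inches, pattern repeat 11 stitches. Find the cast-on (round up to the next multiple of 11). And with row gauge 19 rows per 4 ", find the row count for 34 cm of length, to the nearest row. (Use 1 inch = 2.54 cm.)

Finished = 54.5 + 4 = 58.5 cm.
58.5 cm × 1/2.54 = 23.03 inches.
6/2 = 3 sts per in; 23.03 × 3 = 69.09 sts.
Next multiple of 11 → 77.
34 cm = 13.39 inches; × 4.75 = 63.58 → 64 rows.

Cast on 77 stitches; work 64 rows.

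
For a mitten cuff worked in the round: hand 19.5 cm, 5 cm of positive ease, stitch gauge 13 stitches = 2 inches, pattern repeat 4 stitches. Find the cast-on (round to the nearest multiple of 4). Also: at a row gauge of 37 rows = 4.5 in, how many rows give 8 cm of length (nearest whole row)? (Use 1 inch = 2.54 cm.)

Cast on 64 stitches; work 26 rows.

Finished = 19.5 + 5 = 24.5 cm.
24.5 cm × 1/2.54 = 9.65 inches.
13/2 = 6.5 sts per in; 9.65 × 6.5 = 62.70 sts.
Nearest multiple of 4 → 64.
8 cm = 3.15 inches; × 8.222 = 25.90 → 26 rows.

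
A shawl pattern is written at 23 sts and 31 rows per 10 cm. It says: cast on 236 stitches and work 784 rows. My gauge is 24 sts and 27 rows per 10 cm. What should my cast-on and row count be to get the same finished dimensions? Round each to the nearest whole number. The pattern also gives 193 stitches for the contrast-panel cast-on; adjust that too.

Stitches: 236 × 24/23 = 246.26 → 246.
Rows: 784 × 27/31 = 682.84 → 683.
contrast-panel cast-on: 193 × 24/23 = 201.39 → 201.

Cast on 246 stitches; work 683 rows; contrast-panel cast-on 201 stitches.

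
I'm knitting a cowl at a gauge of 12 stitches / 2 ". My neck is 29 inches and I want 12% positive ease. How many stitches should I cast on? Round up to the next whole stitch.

CO 195 sts.

Finished = 29 × 1.12 = 32.48 in.
12 / 2 = 6 sts per inch.
32.48 × 6 = 194.88 sts.
→ 195 sts.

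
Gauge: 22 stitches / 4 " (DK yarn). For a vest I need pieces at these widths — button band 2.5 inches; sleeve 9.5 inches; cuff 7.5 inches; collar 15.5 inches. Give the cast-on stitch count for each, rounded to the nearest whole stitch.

button band 14; sleeve 52; cuff 41; collar 85.

Rate = 22/4 = 5.5 sts per in.
button band: 2.5 × 5.5 = 13.75 → 14.
sleeve: 9.5 × 5.5 = 52.25 → 52.
cuff: 7.5 × 5.5 = 41.25 → 41.
collar: 15.5 × 5.5 = 85.25 → 85.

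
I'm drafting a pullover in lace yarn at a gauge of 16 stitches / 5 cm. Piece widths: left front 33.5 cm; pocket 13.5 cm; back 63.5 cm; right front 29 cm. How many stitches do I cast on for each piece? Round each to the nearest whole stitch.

left front 107; pocket 43; back 203; right front 93.

Rate = 16/5 = 3.2 sts per cm.
left front: 33.5 × 3.2 = 107.20 → 107.
pocket: 13.5 × 3.2 = 43.20 → 43.
back: 63.5 × 3.2 = 203.20 → 203.
right front: 29 × 3.2 = 92.80 → 93.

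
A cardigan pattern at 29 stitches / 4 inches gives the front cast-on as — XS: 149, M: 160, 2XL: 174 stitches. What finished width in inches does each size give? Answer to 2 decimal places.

29/4 = 7.25 sts per in.
XS: 149 / 7.25 = 20.552 → 20.55 in.
M: 160 / 7.25 = 22.069 → 22.07 in.
2XL: 174 / 7.25 = 24.000 → 24.00 in.

XS 20.55 inches; M 22.07 inches; 2XL 24.00 inches.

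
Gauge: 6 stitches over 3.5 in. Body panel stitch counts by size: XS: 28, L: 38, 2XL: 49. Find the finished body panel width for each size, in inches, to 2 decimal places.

6/3.5 = 1.714 sts per in.
XS: 28 / 1.714 = 16.333 → 16.33 in.
L: 38 / 1.714 = 22.167 → 22.17 in.
2XL: 49 / 1.714 = 28.583 → 28.58 in.

XS 16.33 inches; L 22.17 inches; 2XL 28.58 inches.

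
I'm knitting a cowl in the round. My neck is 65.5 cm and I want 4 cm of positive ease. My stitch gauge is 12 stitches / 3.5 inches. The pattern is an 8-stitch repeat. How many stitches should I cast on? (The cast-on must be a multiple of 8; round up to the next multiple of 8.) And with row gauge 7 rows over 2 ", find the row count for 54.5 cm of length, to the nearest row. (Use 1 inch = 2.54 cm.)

Cast on 96 stitches; work 75 rows.

Finished = 65.5 + 4 = 69.5 cm.
69.5 cm × 1/2.54 = 27.36 inches.
12/3.5 = 3.429 sts per in; 27.36 × 3.429 = 93.81 sts.
Next multiple of 8 → 96.
54.5 cm = 21.46 inches; × 3.5 = 75.10 → 75 rows.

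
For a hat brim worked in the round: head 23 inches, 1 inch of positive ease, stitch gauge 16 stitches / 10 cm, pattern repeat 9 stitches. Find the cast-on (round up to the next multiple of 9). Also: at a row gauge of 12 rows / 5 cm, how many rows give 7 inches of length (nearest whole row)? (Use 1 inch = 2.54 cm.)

Cast on 99 stitches; work 43 rows.

Finished = 23 + 1 = 24 inches.
24 inches × 2.54 = 60.96 cm.
16/10 = 1.6 sts per cm; 60.96 × 1.6 = 97.54 sts.
Next multiple of 9 → 99.
7 inches = 17.78 cm; × 2.4 = 42.67 → 43 rows.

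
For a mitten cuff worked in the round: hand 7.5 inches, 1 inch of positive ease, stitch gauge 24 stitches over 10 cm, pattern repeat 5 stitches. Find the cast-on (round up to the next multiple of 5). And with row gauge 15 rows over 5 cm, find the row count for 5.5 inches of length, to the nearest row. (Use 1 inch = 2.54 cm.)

Cast on 55 stitches; work 42 rows.

Finished = 7.5 + 1 = 8.5 inches.
8.5 inches × 2.54 = 21.59 cm.
24/10 = 2.4 sts per cm; 21.59 × 2.4 = 51.82 sts.
Next multiple of 5 → 55.
5.5 inches = 13.97 cm; × 3 = 41.91 → 42 rows.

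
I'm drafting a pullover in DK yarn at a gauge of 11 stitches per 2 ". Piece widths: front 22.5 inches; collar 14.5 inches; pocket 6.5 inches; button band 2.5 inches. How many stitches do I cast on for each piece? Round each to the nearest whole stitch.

Rate = 11/2 = 5.5 sts per in.
front: 22.5 × 5.5 = 123.75 → 124.
collar: 14.5 × 5.5 = 79.75 → 80.
pocket: 6.5 × 5.5 = 35.75 → 36.
button band: 2.5 × 5.5 = 13.75 → 14.

front 124; collar 80; pocket 36; button band 14.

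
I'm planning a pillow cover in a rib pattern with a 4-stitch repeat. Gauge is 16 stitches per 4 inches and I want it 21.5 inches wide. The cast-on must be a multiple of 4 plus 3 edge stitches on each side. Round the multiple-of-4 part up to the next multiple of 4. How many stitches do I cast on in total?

16 / 4 = 4 sts per inch.
21.5 × 4 = 86.00 sts.
Less 6 edge sts → 80.00 for the repeat.
Next multiple of 4: 80.
Add back 6 edge sts → 86.

CO 86 sts.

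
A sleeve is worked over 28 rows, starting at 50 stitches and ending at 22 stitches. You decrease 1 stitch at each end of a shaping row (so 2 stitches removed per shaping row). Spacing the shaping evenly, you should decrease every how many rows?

Stitches to remove: |22 − 50| = 28.
Shaping rows needed: 28 / 2 = 14.
28 rows / 14 = every 2 rows.

Decrease every 2nd row.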